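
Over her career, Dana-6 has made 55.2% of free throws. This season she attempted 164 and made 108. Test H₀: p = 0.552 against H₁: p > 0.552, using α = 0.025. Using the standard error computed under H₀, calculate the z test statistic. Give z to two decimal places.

z = 2.74

p̂ = 108/164 ≈ 0.6585.
Under H₀, SE = √(0.552·0.448/164) = √(0.0015079) = 0.0388.
z = (0.6585 − 0.552)/0.0388 = 0.1065/0.0388 = 2.74.
p-value = P(Z > 2.744) ≈ 0.0030, so at α = 0.025 we reject H₀.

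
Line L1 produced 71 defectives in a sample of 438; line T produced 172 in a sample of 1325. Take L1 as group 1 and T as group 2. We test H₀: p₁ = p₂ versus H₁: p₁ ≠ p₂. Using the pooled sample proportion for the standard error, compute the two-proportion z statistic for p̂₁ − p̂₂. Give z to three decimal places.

z = 1.699

p̂₁ = 71/438 ≈ 0.16210, p̂₂ = 172/1325 ≈ 0.12981.
Pooled p̂ = (71+172)/(438+1325) = 243/1763 = 0.13783.
SE = √(p̂(1−p̂)(1/n₁+1/n₂)) = √(0.13783·0.86217·0.00303782) = √(0.000361) = 0.01900.
z = (0.16210 − 0.12981)/0.01900 = 0.03229/0.01900 = 1.699.
p-value = 2·P(Z > 1.699) ≈ 0.0892.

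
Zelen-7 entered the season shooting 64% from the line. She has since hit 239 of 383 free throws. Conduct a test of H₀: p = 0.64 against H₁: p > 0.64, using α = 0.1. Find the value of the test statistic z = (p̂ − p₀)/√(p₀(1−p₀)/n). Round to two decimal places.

z = -0.65

p̂ = 239/383 ≈ 0.6240.
Standard error under H₀: √(0.64×0.36/383) = 0.0245.
z = (0.6240 − 0.64)/0.0245 = -0.0160/0.0245 = -0.65.
p-value = P(Z > -0.651) ≈ 0.7426. With α = 0.1, fail to reject H₀.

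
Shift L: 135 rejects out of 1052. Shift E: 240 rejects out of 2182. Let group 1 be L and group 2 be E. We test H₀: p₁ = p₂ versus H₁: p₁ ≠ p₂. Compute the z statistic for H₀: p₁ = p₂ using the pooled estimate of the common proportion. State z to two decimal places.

p̂₁ = 135/1052 ≈ 0.12833, p̂₂ = 240/2182 ≈ 0.10999.
Pooled p̂ = (135+240)/(1052+2182) = 375/3234 = 0.11596.
SE = √(0.10251 × 0.00140887) = 0.01202.
z = (0.12833 − 0.10999)/0.01202 = 0.01834/0.01202 = 1.53.
p-value = 2·P(Z > 1.526) ≈ 0.1271.

z = 1.53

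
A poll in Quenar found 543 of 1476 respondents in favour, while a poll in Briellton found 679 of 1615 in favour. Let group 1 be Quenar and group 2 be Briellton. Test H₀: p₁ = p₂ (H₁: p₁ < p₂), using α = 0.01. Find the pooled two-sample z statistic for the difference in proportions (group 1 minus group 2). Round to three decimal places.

p̂₁ = 543/1476 ≈ 0.367886, p̂₂ = 679/1615 ≈ 0.420433.
Pooled p̂ = (543+679)/(1476+1615) = 1222/3091 = 0.395341.
SE = √(p̂(1−p̂)(1/n₁+1/n₂)) = √(0.395341·0.604659·0.0012967) = √(0.000309972) = 0.017606.
z = (0.367886 − 0.420433)/0.017606 = -0.052547/0.017606 = -2.985.
p-value = P(Z < -2.985) ≈ 0.0014. With α = 0.01, reject H₀.

z = -2.985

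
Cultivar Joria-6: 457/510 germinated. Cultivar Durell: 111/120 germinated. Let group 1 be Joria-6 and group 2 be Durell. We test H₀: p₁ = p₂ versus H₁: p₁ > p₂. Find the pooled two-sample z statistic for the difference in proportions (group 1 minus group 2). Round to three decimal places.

z = -0.957

p̂₁ = 457/510 ≈ 0.89608, p̂₂ = 111/120 ≈ 0.92500.
Pooled p̂ = (457+111)/(510+120) = 568/630 = 0.90159.
SE = √(0.0887276 × 0.0102941) = 0.03022.
z = (0.89608 − 0.92500)/0.03022 = -0.02892/0.03022 = -0.957.
p-value = P(Z > -0.957) ≈ 0.8307.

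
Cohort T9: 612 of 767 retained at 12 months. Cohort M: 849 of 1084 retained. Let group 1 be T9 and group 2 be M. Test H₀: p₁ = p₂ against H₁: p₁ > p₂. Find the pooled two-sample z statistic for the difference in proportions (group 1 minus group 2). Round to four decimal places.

z = 0.7642

p̂₁ = 612/767 = 0.797914, p̂₂ = 849/1084 = 0.783210.
Pooled p̂ = (612+849)/(767+1084) = 1461/1851 = 0.789303.
SE = √(0.166304 × 0.00222629) = 0.019242.
z = (0.797914 − 0.783210)/0.019242 = 0.014704/0.019242 = 0.7642.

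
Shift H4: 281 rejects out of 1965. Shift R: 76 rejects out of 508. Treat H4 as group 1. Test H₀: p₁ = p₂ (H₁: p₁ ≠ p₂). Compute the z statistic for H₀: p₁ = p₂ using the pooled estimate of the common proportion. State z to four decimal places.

z = -0.3775

p̂₁ = 281/1965 ≈ 0.143003, p̂₂ = 76/508 ≈ 0.149606.
Pooled p̂ = (281+76)/(1965+508) = 357/2473 = 0.144359.
SE = √(0.12352 × 0.00247741) = 0.017493.
z = (0.143003 − 0.149606)/0.017493 = -0.006603/0.017493 = -0.3775.
Two-sided p-value ≈ 2·Φ(−0.378) = 0.7058.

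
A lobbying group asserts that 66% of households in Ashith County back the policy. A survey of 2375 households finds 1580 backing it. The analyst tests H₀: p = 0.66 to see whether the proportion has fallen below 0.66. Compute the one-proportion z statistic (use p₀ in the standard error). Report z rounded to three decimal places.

z = 0.541

p̂ = 1580/2375 ≈ 0.66526.
Standard error under H₀: √(0.66×0.34/2375) = 0.00972.
z = (0.66526 − 0.66)/0.00972 = 0.00526/0.00972 = 0.541.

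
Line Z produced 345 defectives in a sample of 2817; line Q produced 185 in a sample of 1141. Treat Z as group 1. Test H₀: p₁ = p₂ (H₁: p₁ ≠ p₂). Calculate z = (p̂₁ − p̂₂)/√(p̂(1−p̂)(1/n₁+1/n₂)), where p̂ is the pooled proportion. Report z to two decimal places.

z = -3.32

p̂₁ = 345/2817 = 0.12247, p̂₂ = 185/1141 = 0.16214.
Pooled p̂ = (345+185)/(2817+1141) = 530/3958 = 0.13391.
SE = √(0.115975 × 0.00123141) = 0.01195.
z = (0.12247 − 0.16214)/0.01195 = -0.03967/0.01195 = -3.32.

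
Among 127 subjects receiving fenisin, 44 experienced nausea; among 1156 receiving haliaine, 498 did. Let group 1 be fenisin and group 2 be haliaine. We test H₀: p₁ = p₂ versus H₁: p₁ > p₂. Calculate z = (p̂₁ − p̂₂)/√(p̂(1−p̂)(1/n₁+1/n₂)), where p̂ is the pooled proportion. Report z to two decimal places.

p̂₁ = 44/127 ≈ 0.34646, p̂₂ = 498/1156 ≈ 0.43080.
Pooled p̂ = (44+498)/(127+1156) = 542/1283 = 0.42245.
SE = √(0.243986 × 0.00873907) = 0.04618.
z = (0.34646 − 0.43080)/0.04618 = -0.08434/0.04618 = -1.83.
p-value = P(Z > -1.826) ≈ 0.9661.

z = -1.83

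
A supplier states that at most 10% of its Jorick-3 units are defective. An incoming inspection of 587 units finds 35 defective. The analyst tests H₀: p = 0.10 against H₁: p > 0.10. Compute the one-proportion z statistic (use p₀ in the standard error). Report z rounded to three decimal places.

z = -3.261

p̂ = 35/587 = 0.05963.
Standard error under H₀: √(0.1×0.9/587) = 0.01238.
z = (0.05963 − 0.1)/0.01238 = -0.04037/0.01238 = -3.261.
p-value = P(Z > -3.261) ≈ 0.9994.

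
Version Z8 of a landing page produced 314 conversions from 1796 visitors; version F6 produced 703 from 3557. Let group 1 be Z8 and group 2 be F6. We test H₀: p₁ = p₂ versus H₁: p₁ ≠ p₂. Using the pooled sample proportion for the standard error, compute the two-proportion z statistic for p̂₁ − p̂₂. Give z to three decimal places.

z = -2.008

p̂₁ = 314/1796 = 0.17483, p̂₂ = 703/3557 = 0.19764.
Pooled p̂ = (314+703)/(1796+3557) = 1017/5353 = 0.18999.
SE = √(p̂(1−p̂)(1/n₁+1/n₂)) = √(0.18999·0.81001·0.000837929) = √(0.00012895) = 0.01136.
z = (0.17483 − 0.19764)/0.01136 = -0.02281/0.01136 = -2.008.
Two-sided p-value ≈ 2·Φ(−2.008) = 0.0446.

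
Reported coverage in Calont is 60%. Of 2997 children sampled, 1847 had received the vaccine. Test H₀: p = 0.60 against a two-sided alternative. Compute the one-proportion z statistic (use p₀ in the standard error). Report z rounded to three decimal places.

p̂ = 1847/2997 ≈ 0.616283.
SE = √(p₀(1−p₀)/n) = √(0.24/2997) = 0.008949.
z = (0.616283 − 0.6)/0.008949 = 0.016283/0.008949 = 1.820.
Two-sided p-value ≈ 2·Φ(−1.820) = 0.0688.

z = 1.820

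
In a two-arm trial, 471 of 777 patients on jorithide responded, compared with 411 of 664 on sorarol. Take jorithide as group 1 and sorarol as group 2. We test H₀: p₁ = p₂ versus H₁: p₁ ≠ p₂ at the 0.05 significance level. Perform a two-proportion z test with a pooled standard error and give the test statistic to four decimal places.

p̂₁ = 471/777 ≈ 0.606178, p̂₂ = 411/664 ≈ 0.618976.
Pooled p̂ = (471+411)/(777+664) = 882/1441 = 0.612075.
SE = √(0.237439 × 0.00279303) = 0.025752.
z = (0.606178 − 0.618976)/0.025752 = -0.012798/0.025752 = -0.4970.
p-value = 2·P(Z > 0.497) ≈ 0.6192. With α = 0.05, fail to reject H₀.

z = -0.4970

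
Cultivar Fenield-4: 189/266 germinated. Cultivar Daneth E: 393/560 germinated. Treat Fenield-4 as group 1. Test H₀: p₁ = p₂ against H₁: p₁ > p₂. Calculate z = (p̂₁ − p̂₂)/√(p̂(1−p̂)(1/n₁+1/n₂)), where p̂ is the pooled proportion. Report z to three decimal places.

p̂₁ = 189/266 ≈ 0.71053, p̂₂ = 393/560 ≈ 0.70179.
Pooled p̂ = (189+393)/(266+560) = 582/826 = 0.70460.
SE = √(0.208139 × 0.00554511) = 0.03397.
z = (0.71053 − 0.70179)/0.03397 = 0.00874/0.03397 = 0.257.
p-value = P(Z > 0.257) ≈ 0.3985.

z = 0.257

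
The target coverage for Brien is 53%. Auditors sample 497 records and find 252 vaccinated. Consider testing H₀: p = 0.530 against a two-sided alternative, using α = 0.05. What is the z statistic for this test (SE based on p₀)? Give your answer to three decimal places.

p̂ = 252/497 ≈ 0.50704.
Standard error under H₀: √(0.53×0.47/497) = 0.02239.
z = (0.50704 − 0.53)/0.02239 = -0.02296/0.02239 = -1.025.
p-value = 2·P(Z > 1.025) ≈ 0.3051; since p > α = 0.05, fail to reject H₀.

z = -1.025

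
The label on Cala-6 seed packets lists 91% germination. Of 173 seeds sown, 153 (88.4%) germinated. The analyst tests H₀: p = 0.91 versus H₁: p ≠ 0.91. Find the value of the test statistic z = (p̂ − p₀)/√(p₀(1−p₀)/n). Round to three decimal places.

z = -1.177

p̂ = 153/173 ≈ 0.88439.
Standard error under H₀: √(0.91×0.09/173) = 0.02176.
z = (0.88439 − 0.91)/0.02176 = -0.02561/0.02176 = -1.177.
Two-sided p-value ≈ 2·Φ(−1.177) = 0.2392.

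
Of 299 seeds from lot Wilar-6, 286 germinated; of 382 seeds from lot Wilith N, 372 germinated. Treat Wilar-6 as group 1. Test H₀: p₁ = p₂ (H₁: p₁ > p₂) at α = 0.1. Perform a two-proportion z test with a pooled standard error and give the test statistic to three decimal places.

p̂₁ = 286/299 = 0.95652, p̂₂ = 372/382 = 0.97382.
Pooled p̂ = (286+372)/(299+382) = 658/681 = 0.96623.
SE = √(0.0326332 × 0.00596228) = 0.01395.
z = (0.95652 − 0.97382)/0.01395 = -0.01730/0.01395 = -1.240.
p-value = P(Z > -1.240) ≈ 0.8926; since p > α = 0.1, fail to reject H₀.

z = -1.240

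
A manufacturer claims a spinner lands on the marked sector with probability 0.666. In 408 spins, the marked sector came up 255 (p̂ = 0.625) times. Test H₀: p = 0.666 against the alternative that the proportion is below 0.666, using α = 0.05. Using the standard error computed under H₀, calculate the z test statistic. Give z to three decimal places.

z = -1.756

p̂ = 255/408 ≈ 0.62500.
Standard error under H₀: √(0.666×0.334/408) = 0.02335.
z = (0.62500 − 0.666)/0.02335 = -0.04100/0.02335 = -1.756.
p-value = P(Z < -1.756) ≈ 0.0396, so at α = 0.05 we reject H₀.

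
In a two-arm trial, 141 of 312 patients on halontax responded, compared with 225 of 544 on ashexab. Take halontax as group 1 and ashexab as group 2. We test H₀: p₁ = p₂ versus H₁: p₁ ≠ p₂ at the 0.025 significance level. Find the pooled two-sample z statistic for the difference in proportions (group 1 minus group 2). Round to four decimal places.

p̂₁ = 141/312 = 0.451923, p̂₂ = 225/544 = 0.413603.
Pooled p̂ = (141+225)/(312+544) = 366/856 = 0.427570.
SE = √(p̂(1−p̂)(1/n₁+1/n₂)) = √(0.427570·0.572430·0.00504336) = √(0.00123438) = 0.035134.
z = (0.451923 − 0.413603)/0.035134 = 0.038320/0.035134 = 1.0907.
Two-sided p-value ≈ 2·Φ(−1.091) = 0.2754, so at α = 0.025 we fail to reject H₀.

z = 1.0907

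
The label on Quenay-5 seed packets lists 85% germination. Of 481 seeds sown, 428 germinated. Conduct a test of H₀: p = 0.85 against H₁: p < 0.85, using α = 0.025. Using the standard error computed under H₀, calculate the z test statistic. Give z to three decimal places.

p̂ = 428/481 = 0.88981.
SE = √(p₀(1−p₀)/n) = √(0.1275/481) = 0.01628.
z = (0.88981 − 0.85)/0.01628 = 0.03981/0.01628 = 2.445.
p-value = P(Z < 2.445) ≈ 0.9928, so at α = 0.025 we fail to reject H₀.

z = 2.445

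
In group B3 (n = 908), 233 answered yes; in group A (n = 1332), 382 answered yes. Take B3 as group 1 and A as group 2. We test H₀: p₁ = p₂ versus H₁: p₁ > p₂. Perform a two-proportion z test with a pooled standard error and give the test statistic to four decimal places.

z = -1.5713

p̂₁ = 233/908 = 0.256608, p̂₂ = 382/1332 = 0.286787.
Pooled p̂ = (233+382)/(908+1332) = 615/2240 = 0.274554.
SE = √(0.199174 × 0.00185207) = 0.019206.
z = (0.256608 − 0.286787)/0.019206 = -0.030179/0.019206 = -1.5713.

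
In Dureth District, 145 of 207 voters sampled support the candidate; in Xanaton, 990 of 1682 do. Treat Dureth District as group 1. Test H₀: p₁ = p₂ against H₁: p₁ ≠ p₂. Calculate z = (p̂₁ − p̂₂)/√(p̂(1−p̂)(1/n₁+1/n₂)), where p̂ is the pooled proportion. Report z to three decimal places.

z = 3.102

p̂₁ = 145/207 = 0.70048, p̂₂ = 990/1682 = 0.58859.
Pooled p̂ = (145+990)/(207+1682) = 1135/1889 = 0.60085.
SE = √(0.23983 × 0.00542545) = 0.03607.
z = (0.70048 − 0.58859)/0.03607 = 0.11189/0.03607 = 3.102.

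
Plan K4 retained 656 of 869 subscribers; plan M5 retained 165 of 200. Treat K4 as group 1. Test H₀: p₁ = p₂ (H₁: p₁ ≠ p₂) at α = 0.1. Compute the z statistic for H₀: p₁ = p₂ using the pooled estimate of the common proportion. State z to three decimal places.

z = -2.118

p̂₁ = 656/869 = 0.75489, p̂₂ = 165/200 = 0.82500.
Pooled p̂ = (656+165)/(869+200) = 821/1069 = 0.76801.
SE = √(0.178172 × 0.00615075) = 0.03310.
z = (0.75489 − 0.82500)/0.03310 = -0.07011/0.03310 = -2.118.
p-value = 2·P(Z > 2.118) ≈ 0.0342, so at α = 0.1 we reject H₀.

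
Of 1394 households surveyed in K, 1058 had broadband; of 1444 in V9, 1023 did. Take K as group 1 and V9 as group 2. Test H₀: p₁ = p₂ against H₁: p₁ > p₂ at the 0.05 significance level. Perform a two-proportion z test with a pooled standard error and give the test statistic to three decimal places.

z = 3.042

p̂₁ = 1058/1394 ≈ 0.75897, p̂₂ = 1023/1444 ≈ 0.70845.
Pooled p̂ = (1058+1023)/(1394+1444) = 2081/2838 = 0.73326.
SE = √(p̂(1−p̂)(1/n₁+1/n₂)) = √(0.73326·0.26674·0.00140988) = √(0.000275756) = 0.01661.
z = (0.75897 − 0.70845)/0.01661 = 0.05052/0.01661 = 3.042.
p-value = P(Z > 3.042) ≈ 0.0012; since p < α = 0.05, reject H₀.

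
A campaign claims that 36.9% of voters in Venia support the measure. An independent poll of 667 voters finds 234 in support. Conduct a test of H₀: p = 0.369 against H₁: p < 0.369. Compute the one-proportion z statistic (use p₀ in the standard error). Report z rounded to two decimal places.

z = -0.97

p̂ = 234/667 ≈ 0.3508.
SE = √(p₀(1−p₀)/n) = √(0.23284/667) = 0.0187.
z = (0.3508 − 0.369)/0.0187 = -0.0182/0.0187 = -0.97.
p-value = P(Z < -0.973) ≈ 0.1653.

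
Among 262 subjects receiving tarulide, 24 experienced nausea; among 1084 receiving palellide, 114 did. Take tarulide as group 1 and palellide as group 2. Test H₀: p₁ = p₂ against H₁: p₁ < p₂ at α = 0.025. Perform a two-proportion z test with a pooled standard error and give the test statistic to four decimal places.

z = -0.6495

p̂₁ = 24/262 ≈ 0.091603, p̂₂ = 114/1084 ≈ 0.105166.
Pooled p̂ = (24+114)/(262+1084) = 138/1346 = 0.102526.
SE = √(p̂(1−p̂)(1/n₁+1/n₂)) = √(0.102526·0.897474·0.0047393) = √(0.000436084) = 0.020883.
z = (0.091603 − 0.105166)/0.020883 = -0.013563/0.020883 = -0.6495.
p-value = P(Z < -0.649) ≈ 0.2580, so at α = 0.025 we fail to reject H₀.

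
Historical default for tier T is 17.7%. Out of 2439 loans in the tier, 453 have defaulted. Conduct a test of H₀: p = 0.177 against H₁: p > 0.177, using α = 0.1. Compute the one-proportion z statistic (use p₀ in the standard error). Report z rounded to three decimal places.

p̂ = 453/2439 = 0.185732.
Under H₀, SE = √(0.177·0.823/2439) = √(5.97257e-05) = 0.007728.
z = (0.185732 − 0.177)/0.007728 = 0.008732/0.007728 = 1.130.
p-value = P(Z > 1.130) ≈ 0.1293. With α = 0.1, fail to reject H₀.

z = 1.130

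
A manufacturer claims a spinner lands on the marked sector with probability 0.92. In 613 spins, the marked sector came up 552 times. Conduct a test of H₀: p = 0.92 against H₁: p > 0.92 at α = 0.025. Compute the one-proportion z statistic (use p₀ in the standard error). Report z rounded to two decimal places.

p̂ = 552/613 ≈ 0.90049.
SE = √(p₀(1−p₀)/n) = √(0.0736/613) = 0.01096.
z = (0.90049 − 0.92)/0.01096 = -0.01951/0.01096 = -1.78.
p-value = P(Z > -1.781) ≈ 0.9625, so at α = 0.025 we fail to reject H₀.

z = -1.78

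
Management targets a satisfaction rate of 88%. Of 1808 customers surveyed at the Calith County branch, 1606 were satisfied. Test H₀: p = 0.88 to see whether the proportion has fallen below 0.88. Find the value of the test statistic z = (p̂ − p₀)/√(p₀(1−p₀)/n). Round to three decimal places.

p̂ = 1606/1808 = 0.888274.
Under H₀, SE = √(0.88·0.12/1808) = √(5.84071e-05) = 0.007642.
z = (0.888274 − 0.88)/0.007642 = 0.008274/0.007642 = 1.083.

z = 1.083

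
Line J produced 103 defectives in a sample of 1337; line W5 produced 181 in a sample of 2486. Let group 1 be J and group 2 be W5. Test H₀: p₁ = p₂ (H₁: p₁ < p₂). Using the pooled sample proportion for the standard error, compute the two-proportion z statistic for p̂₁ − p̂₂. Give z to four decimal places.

p̂₁ = 103/1337 ≈ 0.0770381, p̂₂ = 181/2486 ≈ 0.0728077.
Pooled p̂ = (103+181)/(1337+2486) = 284/3823 = 0.0742872.
SE = √(0.0687686 × 0.0011502) = 0.0088937.
z = (0.0770381 − 0.0728077)/0.0088937 = 0.0042304/0.0088937 = 0.4757.

z = 0.4757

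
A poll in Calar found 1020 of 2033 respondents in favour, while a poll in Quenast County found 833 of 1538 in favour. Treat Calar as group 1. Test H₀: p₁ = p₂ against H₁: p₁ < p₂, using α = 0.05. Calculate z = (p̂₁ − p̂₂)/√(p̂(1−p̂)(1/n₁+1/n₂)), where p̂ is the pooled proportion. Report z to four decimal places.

p̂₁ = 1020/2033 = 0.501722, p̂₂ = 833/1538 = 0.541612.
Pooled p̂ = (1020+833)/(2033+1538) = 1853/3571 = 0.518902.
SE = √(0.249643 × 0.00114208) = 0.016885.
z = (0.501722 − 0.541612)/0.016885 = -0.039890/0.016885 = -2.3625.
p-value = P(Z < -2.362) ≈ 0.0091, so at α = 0.05 we reject H₀.

z = -2.3625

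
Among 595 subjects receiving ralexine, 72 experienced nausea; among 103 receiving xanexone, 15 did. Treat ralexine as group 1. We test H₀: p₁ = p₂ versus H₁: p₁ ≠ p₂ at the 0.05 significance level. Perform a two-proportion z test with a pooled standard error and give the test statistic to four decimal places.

z = -0.6985

p̂₁ = 72/595 ≈ 0.121008, p̂₂ = 15/103 ≈ 0.145631.
Pooled p̂ = (72+15)/(595+103) = 87/698 = 0.124642.
SE = √(p̂(1−p̂)(1/n₁+1/n₂)) = √(0.124642·0.875358·0.0113894) = √(0.00124266) = 0.035251.
z = (0.121008 − 0.145631)/0.035251 = -0.024623/0.035251 = -0.6985.
p-value = 2·P(Z > 0.698) ≈ 0.4849; since p > α = 0.05, fail to reject H₀.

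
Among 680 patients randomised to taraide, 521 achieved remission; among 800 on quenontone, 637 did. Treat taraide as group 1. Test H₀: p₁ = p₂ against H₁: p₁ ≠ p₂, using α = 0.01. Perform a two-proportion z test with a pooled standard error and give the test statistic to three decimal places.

z = -1.397

p̂₁ = 521/680 = 0.76618, p̂₂ = 637/800 = 0.79625.
Pooled p̂ = (521+637)/(680+800) = 1158/1480 = 0.78243.
SE = √(0.170232 × 0.00272059) = 0.02152.
z = (0.76618 − 0.79625)/0.02152 = -0.03007/0.02152 = -1.397.
p-value = 2·P(Z > 1.397) ≈ 0.1623. With α = 0.01, fail to reject H₀.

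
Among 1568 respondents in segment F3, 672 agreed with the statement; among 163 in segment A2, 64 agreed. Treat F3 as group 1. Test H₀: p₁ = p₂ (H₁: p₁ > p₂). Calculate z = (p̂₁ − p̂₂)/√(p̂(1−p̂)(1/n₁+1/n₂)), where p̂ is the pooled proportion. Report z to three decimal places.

z = 0.883

p̂₁ = 672/1568 = 0.42857, p̂₂ = 64/163 = 0.39264.
Pooled p̂ = (672+64)/(1568+163) = 736/1731 = 0.42519.
SE = √(p̂(1−p̂)(1/n₁+1/n₂)) = √(0.42519·0.57481·0.00677272) = √(0.00165528) = 0.04069.
z = (0.42857 − 0.39264)/0.04069 = 0.03593/0.04069 = 0.883.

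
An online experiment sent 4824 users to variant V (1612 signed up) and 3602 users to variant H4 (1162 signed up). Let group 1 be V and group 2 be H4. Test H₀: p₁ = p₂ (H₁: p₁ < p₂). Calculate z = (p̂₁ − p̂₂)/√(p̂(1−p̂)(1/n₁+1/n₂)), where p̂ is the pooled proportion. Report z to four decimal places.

z = 1.1175

p̂₁ = 1612/4824 ≈ 0.334163, p̂₂ = 1162/3602 ≈ 0.322599.
Pooled p̂ = (1612+1162)/(4824+3602) = 2774/8426 = 0.329219.
SE = √(0.220834 × 0.00048492) = 0.010348.
z = (0.334163 − 0.322599)/0.010348 = 0.011564/0.010348 = 1.1175.
p-value = P(Z < 1.117) ≈ 0.8681.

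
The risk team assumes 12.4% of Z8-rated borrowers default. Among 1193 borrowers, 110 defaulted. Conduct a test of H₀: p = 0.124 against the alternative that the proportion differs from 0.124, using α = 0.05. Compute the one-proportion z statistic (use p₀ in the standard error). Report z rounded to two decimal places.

z = -3.33

p̂ = 110/1193 ≈ 0.09220.
SE = √(p₀(1−p₀)/n) = √(0.10862/1193) = 0.00954.
z = (0.09220 − 0.124)/0.00954 = -0.03180/0.00954 = -3.33.
p-value = 2·P(Z > 3.332) ≈ 0.0009. With α = 0.05, reject H₀.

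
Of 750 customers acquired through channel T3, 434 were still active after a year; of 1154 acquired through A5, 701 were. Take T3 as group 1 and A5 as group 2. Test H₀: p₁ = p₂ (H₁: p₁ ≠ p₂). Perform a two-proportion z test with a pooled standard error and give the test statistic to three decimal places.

z = -1.251

p̂₁ = 434/750 ≈ 0.57867, p̂₂ = 701/1154 ≈ 0.60745.
Pooled p̂ = (434+701)/(750+1154) = 1135/1904 = 0.59611.
SE = √(p̂(1−p̂)(1/n₁+1/n₂)) = √(0.59611·0.40389·0.00219988) = √(0.000529649) = 0.02301.
z = (0.57867 − 0.60745)/0.02301 = -0.02878/0.02301 = -1.251.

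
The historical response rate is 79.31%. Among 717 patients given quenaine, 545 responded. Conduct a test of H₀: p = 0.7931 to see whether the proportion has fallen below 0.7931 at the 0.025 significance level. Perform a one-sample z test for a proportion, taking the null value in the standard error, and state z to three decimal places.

p̂ = 545/717 ≈ 0.760112.
Standard error under H₀: √(0.7931×0.2069/717) = 0.015128.
z = (0.760112 − 0.7931)/0.015128 = -0.032988/0.015128 = -2.181.
p-value = P(Z < -2.181) ≈ 0.0146, so at α = 0.025 we reject H₀.

z = -2.181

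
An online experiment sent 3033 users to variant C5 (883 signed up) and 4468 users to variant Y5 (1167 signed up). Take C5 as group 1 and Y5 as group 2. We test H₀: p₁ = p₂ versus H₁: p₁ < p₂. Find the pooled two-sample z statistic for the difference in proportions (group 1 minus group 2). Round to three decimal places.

z = 2.856

p̂₁ = 883/3033 ≈ 0.291131, p̂₂ = 1167/4468 ≈ 0.261191.
Pooled p̂ = (883+1167)/(3033+4468) = 2050/7501 = 0.273297.
SE = √(0.198606 × 0.00055352) = 0.010485.
z = (0.291131 − 0.261191)/0.010485 = 0.029940/0.010485 = 2.856.
p-value = P(Z < 2.856) ≈ 0.9979.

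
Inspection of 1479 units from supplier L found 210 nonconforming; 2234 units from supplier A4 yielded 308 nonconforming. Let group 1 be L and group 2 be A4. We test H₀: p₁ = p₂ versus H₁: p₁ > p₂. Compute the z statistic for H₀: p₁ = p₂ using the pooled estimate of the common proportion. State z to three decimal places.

z = 0.355

p̂₁ = 210/1479 = 0.14199, p̂₂ = 308/2234 = 0.13787.
Pooled p̂ = (210+308)/(1479+2234) = 518/3713 = 0.13951.
SE = √(0.120047 × 0.00112376) = 0.01161.
z = (0.14199 − 0.13787)/0.01161 = 0.00412/0.01161 = 0.355.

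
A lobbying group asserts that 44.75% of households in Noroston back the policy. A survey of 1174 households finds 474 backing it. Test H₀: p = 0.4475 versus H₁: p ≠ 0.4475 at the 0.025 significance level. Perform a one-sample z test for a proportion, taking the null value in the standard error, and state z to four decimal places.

z = -3.0149

p̂ = 474/1174 = 0.403748.
SE = √(p₀(1−p₀)/n) = √(0.24724/1174) = 0.014512.
z = (0.403748 − 0.4475)/0.014512 = -0.043752/0.014512 = -3.0149.
p-value = 2·P(Z > 3.015) ≈ 0.0026, so at α = 0.025 we reject H₀.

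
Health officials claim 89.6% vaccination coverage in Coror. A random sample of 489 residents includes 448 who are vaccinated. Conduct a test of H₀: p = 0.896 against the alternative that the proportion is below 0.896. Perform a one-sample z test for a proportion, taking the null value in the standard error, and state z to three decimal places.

p̂ = 448/489 ≈ 0.916155.
Standard error under H₀: √(0.896×0.104/489) = 0.013804.
z = (0.916155 − 0.896)/0.013804 = 0.020155/0.013804 = 1.460.
p-value = P(Z < 1.460) ≈ 0.9279.

z = 1.460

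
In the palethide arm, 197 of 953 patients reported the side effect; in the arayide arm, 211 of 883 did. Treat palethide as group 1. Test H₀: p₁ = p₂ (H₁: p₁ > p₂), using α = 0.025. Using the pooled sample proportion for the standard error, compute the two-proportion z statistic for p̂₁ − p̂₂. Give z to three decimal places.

p̂₁ = 197/953 ≈ 0.20672, p̂₂ = 211/883 ≈ 0.23896.
Pooled p̂ = (197+211)/(953+883) = 408/1836 = 0.22222.
SE = √(0.17284 × 0.00218182) = 0.01942.
z = (0.20672 − 0.23896)/0.01942 = -0.03224/0.01942 = -1.660.
p-value = P(Z > -1.660) ≈ 0.9516, so at α = 0.025 we fail to reject H₀.

z = -1.660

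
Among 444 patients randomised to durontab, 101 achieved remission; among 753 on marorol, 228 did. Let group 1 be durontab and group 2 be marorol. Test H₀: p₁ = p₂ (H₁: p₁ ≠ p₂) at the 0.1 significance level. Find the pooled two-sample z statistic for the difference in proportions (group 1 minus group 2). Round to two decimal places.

z = -2.82

p̂₁ = 101/444 = 0.2275, p̂₂ = 228/753 = 0.3028.
Pooled p̂ = (101+228)/(444+753) = 329/1197 = 0.2749.
SE = √(0.199309 × 0.00358027) = 0.0267.
z = (0.2275 − 0.3028)/0.0267 = -0.0753/0.0267 = -2.82.
p-value = 2·P(Z > 2.819) ≈ 0.0048. With α = 0.1, reject H₀.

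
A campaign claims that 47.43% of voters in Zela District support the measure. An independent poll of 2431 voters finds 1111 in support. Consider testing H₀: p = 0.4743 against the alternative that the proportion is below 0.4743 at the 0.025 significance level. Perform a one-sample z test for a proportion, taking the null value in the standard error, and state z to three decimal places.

z = -1.707

p̂ = 1111/2431 = 0.45701.
Standard error under H₀: √(0.4743×0.5257/2431) = 0.01013.
z = (0.45701 − 0.4743)/0.01013 = -0.01729/0.01013 = -1.707.
p-value = P(Z < -1.707) ≈ 0.0439. With α = 0.025, fail to reject H₀.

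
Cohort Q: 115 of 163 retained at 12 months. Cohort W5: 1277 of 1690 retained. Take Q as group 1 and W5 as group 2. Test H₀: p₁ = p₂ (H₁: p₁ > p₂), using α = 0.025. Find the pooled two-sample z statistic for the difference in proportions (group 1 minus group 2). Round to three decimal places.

z = -1.413

p̂₁ = 115/163 ≈ 0.70552, p̂₂ = 1277/1690 ≈ 0.75562.
Pooled p̂ = (115+1277)/(163+1690) = 1392/1853 = 0.75121.
SE = √(p̂(1−p̂)(1/n₁+1/n₂)) = √(0.75121·0.24879·0.00672669) = √(0.00125716) = 0.03546.
z = (0.70552 − 0.75562)/0.03546 = -0.05010/0.03546 = -1.413.
p-value = P(Z > -1.413) ≈ 0.9212; since p > α = 0.025, fail to reject H₀.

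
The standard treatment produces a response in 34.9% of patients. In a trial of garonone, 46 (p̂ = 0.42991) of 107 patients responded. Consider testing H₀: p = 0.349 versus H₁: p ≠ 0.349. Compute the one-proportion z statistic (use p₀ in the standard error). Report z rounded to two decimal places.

z = 1.76

p̂ = 46/107 = 0.42991.
Under H₀, SE = √(0.349·0.651/107) = √(0.00212336) = 0.04608.
z = (0.42991 − 0.349)/0.04608 = 0.08091/0.04608 = 1.76.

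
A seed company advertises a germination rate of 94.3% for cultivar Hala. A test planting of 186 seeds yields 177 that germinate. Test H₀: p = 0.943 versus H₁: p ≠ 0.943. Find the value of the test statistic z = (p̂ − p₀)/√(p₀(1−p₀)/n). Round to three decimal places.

z = 0.507

p̂ = 177/186 = 0.951613.
Standard error under H₀: √(0.943×0.057/186) = 0.017000.
z = (0.951613 − 0.943)/0.017000 = 0.008613/0.017000 = 0.507.
Two-sided p-value ≈ 2·Φ(−0.507) = 0.6124.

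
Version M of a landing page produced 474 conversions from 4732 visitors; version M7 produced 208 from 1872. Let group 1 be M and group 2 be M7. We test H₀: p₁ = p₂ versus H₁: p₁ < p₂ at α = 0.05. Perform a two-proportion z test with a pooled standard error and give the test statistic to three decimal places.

z = -1.317

p̂₁ = 474/4732 ≈ 0.100169, p̂₂ = 208/1872 ≈ 0.111111.
Pooled p̂ = (474+208)/(4732+1872) = 682/6604 = 0.103271.
SE = √(0.0926059 × 0.000745515) = 0.008309.
z = (0.100169 − 0.111111)/0.008309 = -0.010942/0.008309 = -1.317.
p-value = P(Z < -1.317) ≈ 0.0939; since p > α = 0.05, fail to reject H₀.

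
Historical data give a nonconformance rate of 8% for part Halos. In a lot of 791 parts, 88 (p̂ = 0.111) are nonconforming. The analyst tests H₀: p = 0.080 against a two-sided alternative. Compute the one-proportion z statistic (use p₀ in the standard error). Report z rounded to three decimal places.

z = 3.240

p̂ = 88/791 = 0.111252.
SE = √(p₀(1−p₀)/n) = √(0.0736/791) = 0.009646.
z = (0.111252 − 0.08)/0.009646 = 0.031252/0.009646 = 3.240.
p-value = 2·P(Z > 3.240) ≈ 0.0012.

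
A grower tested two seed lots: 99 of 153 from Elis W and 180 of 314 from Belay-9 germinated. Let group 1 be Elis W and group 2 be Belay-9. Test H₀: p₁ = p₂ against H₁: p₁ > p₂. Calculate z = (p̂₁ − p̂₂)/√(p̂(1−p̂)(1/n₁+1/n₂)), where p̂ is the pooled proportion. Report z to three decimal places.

p̂₁ = 99/153 = 0.64706, p̂₂ = 180/314 = 0.57325.
Pooled p̂ = (99+180)/(153+314) = 279/467 = 0.59743.
SE = √(p̂(1−p̂)(1/n₁+1/n₂)) = √(0.59743·0.40257·0.00972066) = √(0.00233789) = 0.04835.
z = (0.64706 − 0.57325)/0.04835 = 0.07381/0.04835 = 1.527.

z = 1.527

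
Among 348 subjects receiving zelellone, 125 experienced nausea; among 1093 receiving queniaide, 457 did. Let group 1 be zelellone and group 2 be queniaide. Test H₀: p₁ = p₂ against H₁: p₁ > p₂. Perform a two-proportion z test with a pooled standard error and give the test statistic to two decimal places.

p̂₁ = 125/348 = 0.3592, p̂₂ = 457/1093 = 0.4181.
Pooled p̂ = (125+457)/(348+1093) = 582/1441 = 0.4039.
SE = √(p̂(1−p̂)(1/n₁+1/n₂)) = √(0.4039·0.5961·0.00378848) = √(0.000912122) = 0.0302.
z = (0.3592 − 0.4181)/0.0302 = -0.0589/0.0302 = -1.95.

z = -1.95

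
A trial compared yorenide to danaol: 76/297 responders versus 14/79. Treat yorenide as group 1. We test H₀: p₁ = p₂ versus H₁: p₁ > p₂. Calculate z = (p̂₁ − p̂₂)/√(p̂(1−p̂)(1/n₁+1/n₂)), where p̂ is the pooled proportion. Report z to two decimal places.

p̂₁ = 76/297 = 0.2559, p̂₂ = 14/79 = 0.1772.
Pooled p̂ = (76+14)/(297+79) = 90/376 = 0.2394.
SE = √(p̂(1−p̂)(1/n₁+1/n₂)) = √(0.2394·0.7606·0.0160252) = √(0.00291768) = 0.0540.
z = (0.2559 − 0.1772)/0.0540 = 0.0787/0.0540 = 1.46.
p-value = P(Z > 1.457) ≈ 0.0726.

z = 1.46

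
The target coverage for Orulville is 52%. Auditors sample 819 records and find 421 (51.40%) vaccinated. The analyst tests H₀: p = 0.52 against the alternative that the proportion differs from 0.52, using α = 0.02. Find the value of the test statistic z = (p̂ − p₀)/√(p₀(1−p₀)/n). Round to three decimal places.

z = -0.341

p̂ = 421/819 = 0.51404.
Standard error under H₀: √(0.52×0.48/819) = 0.01746.
z = (0.51404 − 0.52)/0.01746 = -0.00596/0.01746 = -0.341.
Two-sided p-value ≈ 2·Φ(−0.341) = 0.7329, so at α = 0.02 we fail to reject H₀.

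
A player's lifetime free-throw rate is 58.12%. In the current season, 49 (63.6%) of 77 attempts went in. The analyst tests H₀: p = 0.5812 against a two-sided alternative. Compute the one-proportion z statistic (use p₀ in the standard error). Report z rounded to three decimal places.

p̂ = 49/77 ≈ 0.63636.
Standard error under H₀: √(0.5812×0.4188/77) = 0.05622.
z = (0.63636 − 0.5812)/0.05622 = 0.05516/0.05622 = 0.981.

z = 0.981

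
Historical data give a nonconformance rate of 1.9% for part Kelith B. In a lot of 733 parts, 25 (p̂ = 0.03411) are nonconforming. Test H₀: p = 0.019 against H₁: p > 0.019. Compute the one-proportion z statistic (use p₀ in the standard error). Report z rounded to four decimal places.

p̂ = 25/733 ≈ 0.0341064.
Standard error under H₀: √(0.019×0.981/733) = 0.0050427.
z = (0.0341064 − 0.019)/0.0050427 = 0.0151064/0.0050427 = 2.9957.

z = 2.9957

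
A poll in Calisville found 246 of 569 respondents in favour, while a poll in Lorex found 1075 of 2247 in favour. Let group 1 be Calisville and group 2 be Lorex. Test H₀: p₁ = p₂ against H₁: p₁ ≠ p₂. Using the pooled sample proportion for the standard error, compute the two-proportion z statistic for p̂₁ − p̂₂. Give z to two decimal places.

z = -1.97

p̂₁ = 246/569 = 0.4323, p̂₂ = 1075/2247 = 0.4784.
Pooled p̂ = (246+1075)/(569+2247) = 1321/2816 = 0.4691.
SE = √(p̂(1−p̂)(1/n₁+1/n₂)) = √(0.4691·0.5309·0.00220251) = √(0.000548524) = 0.0234.
z = (0.4323 − 0.4784)/0.0234 = -0.0461/0.0234 = -1.97.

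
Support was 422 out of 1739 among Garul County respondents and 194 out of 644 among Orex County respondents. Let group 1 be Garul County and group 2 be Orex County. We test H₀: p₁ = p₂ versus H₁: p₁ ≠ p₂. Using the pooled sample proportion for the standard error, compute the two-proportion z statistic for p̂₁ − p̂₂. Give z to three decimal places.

p̂₁ = 422/1739 ≈ 0.24267, p̂₂ = 194/644 ≈ 0.30124.
Pooled p̂ = (422+194)/(1739+644) = 616/2383 = 0.25850.
SE = √(p̂(1−p̂)(1/n₁+1/n₂)) = √(0.25850·0.74150·0.00212784) = √(0.000407857) = 0.02020.
z = (0.24267 − 0.30124)/0.02020 = -0.05857/0.02020 = -2.900.
Two-sided p-value ≈ 2·Φ(−2.900) = 0.0037.

z = -2.900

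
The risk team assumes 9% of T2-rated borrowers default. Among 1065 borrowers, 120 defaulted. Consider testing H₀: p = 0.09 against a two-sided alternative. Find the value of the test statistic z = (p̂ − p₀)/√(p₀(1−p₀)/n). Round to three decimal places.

z = 2.586

p̂ = 120/1065 = 0.11268.
Standard error under H₀: √(0.09×0.91/1065) = 0.00877.
z = (0.11268 − 0.09)/0.00877 = 0.02268/0.00877 = 2.586.
Two-sided p-value ≈ 2·Φ(−2.586) = 0.0097.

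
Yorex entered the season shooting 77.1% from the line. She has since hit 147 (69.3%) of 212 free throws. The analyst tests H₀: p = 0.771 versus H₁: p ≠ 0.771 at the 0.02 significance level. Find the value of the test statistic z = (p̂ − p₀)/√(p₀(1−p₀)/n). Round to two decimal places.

p̂ = 147/212 = 0.6934.
Standard error under H₀: √(0.771×0.229/212) = 0.0289.
z = (0.6934 − 0.771)/0.0289 = -0.0776/0.0289 = -2.69.
p-value = 2·P(Z > 2.689) ≈ 0.0072. With α = 0.02, reject H₀.

z = -2.69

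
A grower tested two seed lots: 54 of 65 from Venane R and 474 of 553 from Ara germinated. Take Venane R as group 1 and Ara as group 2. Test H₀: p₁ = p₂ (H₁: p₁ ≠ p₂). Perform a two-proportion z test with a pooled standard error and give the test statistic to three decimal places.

z = -0.570

p̂₁ = 54/65 = 0.83077, p̂₂ = 474/553 = 0.85714.
Pooled p̂ = (54+474)/(65+553) = 528/618 = 0.85437.
SE = √(p̂(1−p̂)(1/n₁+1/n₂)) = √(0.85437·0.14563·0.0171929) = √(0.00213919) = 0.04625.
z = (0.83077 − 0.85714)/0.04625 = -0.02637/0.04625 = -0.570.
p-value = 2·P(Z > 0.570) ≈ 0.5685.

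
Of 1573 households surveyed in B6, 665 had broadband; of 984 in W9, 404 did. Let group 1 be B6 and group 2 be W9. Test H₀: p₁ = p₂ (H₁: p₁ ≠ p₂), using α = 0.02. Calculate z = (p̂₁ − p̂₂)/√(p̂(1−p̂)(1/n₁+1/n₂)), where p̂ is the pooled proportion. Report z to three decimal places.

z = 0.608

p̂₁ = 665/1573 ≈ 0.42276, p̂₂ = 404/984 ≈ 0.41057.
Pooled p̂ = (665+404)/(1573+984) = 1069/2557 = 0.41807.
SE = √(p̂(1−p̂)(1/n₁+1/n₂)) = √(0.41807·0.58193·0.00165199) = √(0.000401907) = 0.02005.
z = (0.42276 − 0.41057)/0.02005 = 0.01219/0.02005 = 0.608.
Two-sided p-value ≈ 2·Φ(−0.608) = 0.5432. With α = 0.02, fail to reject H₀.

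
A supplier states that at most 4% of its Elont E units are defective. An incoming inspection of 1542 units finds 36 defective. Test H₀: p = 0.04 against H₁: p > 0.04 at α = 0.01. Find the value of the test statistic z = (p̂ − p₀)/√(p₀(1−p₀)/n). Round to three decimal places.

z = -3.337

p̂ = 36/1542 = 0.02335.
Under H₀, SE = √(0.04·0.96/1542) = √(2.49027e-05) = 0.00499.
z = (0.02335 − 0.04)/0.00499 = -0.01665/0.00499 = -3.337.
p-value = P(Z > -3.337) ≈ 0.9996. With α = 0.01, fail to reject H₀.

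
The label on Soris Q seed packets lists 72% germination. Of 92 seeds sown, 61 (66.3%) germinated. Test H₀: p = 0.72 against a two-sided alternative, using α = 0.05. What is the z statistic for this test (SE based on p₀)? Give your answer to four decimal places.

p̂ = 61/92 = 0.663043.
Under H₀, SE = √(0.72·0.28/92) = √(0.0021913) = 0.046811.
z = (0.663043 − 0.72)/0.046811 = -0.056957/0.046811 = -1.2167.
Two-sided p-value ≈ 2·Φ(−1.217) = 0.2237; since p > α = 0.05, fail to reject H₀.

z = -1.2167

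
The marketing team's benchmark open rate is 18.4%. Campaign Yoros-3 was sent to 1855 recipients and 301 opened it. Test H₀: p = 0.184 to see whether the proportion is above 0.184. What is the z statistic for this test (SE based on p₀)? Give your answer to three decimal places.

p̂ = 301/1855 = 0.16226.
Standard error under H₀: √(0.184×0.816/1855) = 0.00900.
z = (0.16226 − 0.184)/0.00900 = -0.02174/0.00900 = -2.416.

z = -2.416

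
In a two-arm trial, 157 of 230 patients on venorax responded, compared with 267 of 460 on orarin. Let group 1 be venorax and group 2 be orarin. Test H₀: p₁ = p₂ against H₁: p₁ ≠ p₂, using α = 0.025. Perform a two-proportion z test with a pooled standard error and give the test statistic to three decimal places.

p̂₁ = 157/230 ≈ 0.68261, p̂₂ = 267/460 ≈ 0.58043.
Pooled p̂ = (157+267)/(230+460) = 424/690 = 0.61449.
SE = √(0.236891 × 0.00652174) = 0.03931.
z = (0.68261 − 0.58043)/0.03931 = 0.10218/0.03931 = 2.599.
p-value = 2·P(Z > 2.599) ≈ 0.0093; since p < α = 0.025, reject H₀.

z = 2.599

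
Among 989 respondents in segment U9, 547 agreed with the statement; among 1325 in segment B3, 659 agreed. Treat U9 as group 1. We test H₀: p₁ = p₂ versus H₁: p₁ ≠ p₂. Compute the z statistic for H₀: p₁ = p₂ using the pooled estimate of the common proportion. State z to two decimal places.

p̂₁ = 547/989 = 0.5531, p̂₂ = 659/1325 = 0.4974.
Pooled p̂ = (547+659)/(989+1325) = 1206/2314 = 0.5212.
SE = √(0.249552 × 0.00176584) = 0.0210.
z = (0.5531 − 0.4974)/0.0210 = 0.0557/0.0210 = 2.65.
Two-sided p-value ≈ 2·Φ(−2.655) = 0.0079.

z = 2.65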